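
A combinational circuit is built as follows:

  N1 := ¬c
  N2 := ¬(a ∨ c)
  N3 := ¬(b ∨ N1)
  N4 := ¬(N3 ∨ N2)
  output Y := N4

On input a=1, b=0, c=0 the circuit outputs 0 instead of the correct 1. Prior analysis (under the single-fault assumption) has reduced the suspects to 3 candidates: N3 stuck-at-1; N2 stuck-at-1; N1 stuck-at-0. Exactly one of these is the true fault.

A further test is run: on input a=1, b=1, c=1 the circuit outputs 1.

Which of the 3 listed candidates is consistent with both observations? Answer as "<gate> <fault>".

N1 stuck-at-0

Evaluate each candidate on input a=1, b=1, c=1:
  N3 stuck-at-1: N1=0, N2=0, N3=1 [stuck-at-1], N4=0 → 0 — eliminated
  N2 stuck-at-1: N1=0, N2=1 [stuck-at-1], N3=0, N4=0 → 0 — eliminated
  N1 stuck-at-0: N1=0 [stuck-at-0], N2=0, N3=0, N4=1 → 1 — matches
Only N1 stuck-at-0 reproduces the observed 1.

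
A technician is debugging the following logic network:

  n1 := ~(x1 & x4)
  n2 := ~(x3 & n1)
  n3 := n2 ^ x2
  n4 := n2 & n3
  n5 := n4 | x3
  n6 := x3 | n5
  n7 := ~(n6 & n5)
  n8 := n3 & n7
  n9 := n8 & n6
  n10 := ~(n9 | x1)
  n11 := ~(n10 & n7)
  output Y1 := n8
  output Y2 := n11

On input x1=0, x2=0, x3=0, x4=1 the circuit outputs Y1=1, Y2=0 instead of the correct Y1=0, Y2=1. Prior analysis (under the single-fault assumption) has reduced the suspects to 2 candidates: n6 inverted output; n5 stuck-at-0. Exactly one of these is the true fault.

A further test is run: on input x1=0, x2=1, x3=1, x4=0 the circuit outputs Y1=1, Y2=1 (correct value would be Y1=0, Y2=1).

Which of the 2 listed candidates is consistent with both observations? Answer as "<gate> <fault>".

Evaluate each candidate on input x1=0, x2=1, x3=1, x4=0:
  n6 inverted output: n1=1, n2=0, n3=1, n4=0, n5=1, n6=0 [inverted output], n7=1, n8=1, n9=0, n10=1, n11=0 → Y1=1, Y2=0 — eliminated
  n5 stuck-at-0: n1=1, n2=0, n3=1, n4=0, n5=0 [stuck-at-0], n6=1, n7=1, n8=1, n9=1, n10=0, n11=1 → Y1=1, Y2=1 — matches
Only n5 stuck-at-0 reproduces the observed Y1=1, Y2=1.

n5 stuck-at-0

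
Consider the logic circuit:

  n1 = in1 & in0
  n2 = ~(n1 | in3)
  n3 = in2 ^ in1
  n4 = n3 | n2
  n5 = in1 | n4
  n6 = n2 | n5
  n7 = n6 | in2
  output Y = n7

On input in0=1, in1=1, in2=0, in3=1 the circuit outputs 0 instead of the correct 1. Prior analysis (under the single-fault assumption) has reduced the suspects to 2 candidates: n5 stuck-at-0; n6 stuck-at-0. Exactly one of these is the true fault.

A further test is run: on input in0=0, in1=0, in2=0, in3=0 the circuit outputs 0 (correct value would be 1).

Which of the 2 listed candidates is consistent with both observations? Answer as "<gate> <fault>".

n6 stuck-at-0

Evaluate each candidate on input in0=0, in1=0, in2=0, in3=0:
  n5 stuck-at-0: n1=0, n2=1, n3=0, n4=1, n5=0 [stuck-at-0], n6=1, n7=1 → 1 — eliminated
  n6 stuck-at-0: n1=0, n2=1, n3=0, n4=1, n5=1, n6=0 [stuck-at-0], n7=0 → 0 — matches
Only n6 stuck-at-0 reproduces the observed 0.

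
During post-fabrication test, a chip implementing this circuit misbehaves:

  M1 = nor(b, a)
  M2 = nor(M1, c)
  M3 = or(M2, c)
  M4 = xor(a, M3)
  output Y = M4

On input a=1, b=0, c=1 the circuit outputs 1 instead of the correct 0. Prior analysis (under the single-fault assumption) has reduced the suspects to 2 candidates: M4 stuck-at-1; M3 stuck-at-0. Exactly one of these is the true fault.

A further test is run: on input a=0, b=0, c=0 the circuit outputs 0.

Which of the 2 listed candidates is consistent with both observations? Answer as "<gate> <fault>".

Evaluate each candidate on input a=0, b=0, c=0:
  M4 stuck-at-1: M1=1, M2=0, M3=0, M4=1 [stuck-at-1] → 1 — eliminated
  M3 stuck-at-0: M1=1, M2=0, M3=0 [stuck-at-0], M4=0 → 0 — matches
Only M3 stuck-at-0 reproduces the observed 0.

M3 stuck-at-0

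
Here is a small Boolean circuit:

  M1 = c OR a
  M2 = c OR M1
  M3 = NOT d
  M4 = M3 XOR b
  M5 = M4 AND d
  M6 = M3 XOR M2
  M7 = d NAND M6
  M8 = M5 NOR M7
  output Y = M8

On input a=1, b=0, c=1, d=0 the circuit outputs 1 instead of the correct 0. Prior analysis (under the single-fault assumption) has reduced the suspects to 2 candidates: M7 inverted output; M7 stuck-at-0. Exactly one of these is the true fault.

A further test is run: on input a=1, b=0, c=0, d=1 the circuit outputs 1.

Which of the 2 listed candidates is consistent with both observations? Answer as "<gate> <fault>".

Evaluate each candidate on input a=1, b=0, c=0, d=1:
  M7 inverted output: M1=1, M2=1, M3=0, M4=0, M5=0, M6=1, M7=1 [inverted output], M8=0 → 0 — eliminated
  M7 stuck-at-0: M1=1, M2=1, M3=0, M4=0, M5=0, M6=1, M7=0 [stuck-at-0], M8=1 → 1 — matches
Only M7 stuck-at-0 reproduces the observed 1.

M7 stuck-at-0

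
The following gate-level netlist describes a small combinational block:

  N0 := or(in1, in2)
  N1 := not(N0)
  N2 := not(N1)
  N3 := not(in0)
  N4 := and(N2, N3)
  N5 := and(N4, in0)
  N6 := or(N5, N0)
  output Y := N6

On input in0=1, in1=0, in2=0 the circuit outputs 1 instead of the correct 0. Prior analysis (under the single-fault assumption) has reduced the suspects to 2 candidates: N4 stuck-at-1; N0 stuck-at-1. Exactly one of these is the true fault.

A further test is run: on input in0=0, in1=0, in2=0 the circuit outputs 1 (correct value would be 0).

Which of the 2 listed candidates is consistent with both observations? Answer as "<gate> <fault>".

N0 stuck-at-1

Evaluate each candidate on input in0=0, in1=0, in2=0:
  N4 stuck-at-1: N0=0, N1=1, N2=0, N3=1, N4=1 [stuck-at-1], N5=0, N6=0 → 0 — eliminated
  N0 stuck-at-1: N0=1 [stuck-at-1], N1=0, N2=1, N3=1, N4=1, N5=0, N6=1 → 1 — matches
Only N0 stuck-at-1 reproduces the observed 1.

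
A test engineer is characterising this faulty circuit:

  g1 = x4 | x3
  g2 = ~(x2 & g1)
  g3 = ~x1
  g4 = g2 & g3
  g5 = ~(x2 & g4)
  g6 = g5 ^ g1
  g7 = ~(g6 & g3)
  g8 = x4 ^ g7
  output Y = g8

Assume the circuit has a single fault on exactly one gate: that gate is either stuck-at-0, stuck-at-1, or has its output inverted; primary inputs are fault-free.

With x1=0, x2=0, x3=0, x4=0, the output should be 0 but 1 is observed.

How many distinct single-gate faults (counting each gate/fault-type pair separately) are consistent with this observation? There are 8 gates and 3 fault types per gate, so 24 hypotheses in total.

12

Fault-free: g1=0, g2=1, g3=1, g4=1, g5=1, g6=1, g7=0, g8=0 → 0. Observed 1.
  g1: stuck-at-1, inverted output ✓; others ✗
  g2: none of the 3 fault types match ✗
  g3: stuck-at-0, inverted output ✓; others ✗
  g4: none of the 3 fault types match ✗
  g5: stuck-at-0, inverted output ✓; others ✗
  g6: stuck-at-0, inverted output ✓; others ✗
  g7: stuck-at-1, inverted output ✓; others ✗
  g8: stuck-at-1, inverted output ✓; others ✗
Consistent faults: {g1 stuck-at-1, g1 inverted output, g3 stuck-at-0, g3 inverted output, g5 stuck-at-0, g5 inverted output, g6 stuck-at-0, g6 inverted output, g7 stuck-at-1, g7 inverted output, g8 stuck-at-1, g8 inverted output} — 12 in all.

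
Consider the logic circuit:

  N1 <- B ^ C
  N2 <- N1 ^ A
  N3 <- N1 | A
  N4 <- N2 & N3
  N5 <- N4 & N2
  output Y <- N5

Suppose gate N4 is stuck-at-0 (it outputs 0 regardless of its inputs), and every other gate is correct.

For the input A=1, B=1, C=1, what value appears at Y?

Propagate with N4 forced: N1=0, N2=1, N3=1, N4=0 [stuck-at-0], N5=0.
So Y = 0. (Without the fault it would be 1.)

0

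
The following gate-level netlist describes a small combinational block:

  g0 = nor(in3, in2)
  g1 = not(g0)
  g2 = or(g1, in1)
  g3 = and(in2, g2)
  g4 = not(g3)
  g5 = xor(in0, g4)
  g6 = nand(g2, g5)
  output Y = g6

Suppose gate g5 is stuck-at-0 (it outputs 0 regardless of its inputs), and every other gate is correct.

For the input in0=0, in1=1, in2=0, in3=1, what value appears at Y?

1

Propagate with g5 forced: g0=0, g1=1, g2=1, g3=0, g4=1, g5=0 [stuck-at-0], g6=1.
So Y = 1. (Without the fault it would be 0.)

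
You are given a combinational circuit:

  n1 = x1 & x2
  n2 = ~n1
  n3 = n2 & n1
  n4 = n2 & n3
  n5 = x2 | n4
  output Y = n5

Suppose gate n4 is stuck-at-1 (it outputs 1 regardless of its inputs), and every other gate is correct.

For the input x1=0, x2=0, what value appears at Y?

1

Propagate with n4 forced: n1=0, n2=1, n3=0, n4=1 [stuck-at-1], n5=1.
So Y = 1. (Without the fault it would be 0.)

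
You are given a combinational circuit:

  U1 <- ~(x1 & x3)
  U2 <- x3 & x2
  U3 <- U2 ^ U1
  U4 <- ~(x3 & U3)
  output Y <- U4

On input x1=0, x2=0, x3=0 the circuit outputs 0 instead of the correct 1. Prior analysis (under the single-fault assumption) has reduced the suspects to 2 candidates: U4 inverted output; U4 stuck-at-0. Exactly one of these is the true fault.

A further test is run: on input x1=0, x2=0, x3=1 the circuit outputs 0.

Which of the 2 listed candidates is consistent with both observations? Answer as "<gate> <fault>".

U4 stuck-at-0

Evaluate each candidate on input x1=0, x2=0, x3=1:
  U4 inverted output: U1=1, U2=0, U3=1, U4=1 [inverted output] → 1 — eliminated
  U4 stuck-at-0: U1=1, U2=0, U3=1, U4=0 [stuck-at-0] → 0 — matches
Only U4 stuck-at-0 reproduces the observed 0.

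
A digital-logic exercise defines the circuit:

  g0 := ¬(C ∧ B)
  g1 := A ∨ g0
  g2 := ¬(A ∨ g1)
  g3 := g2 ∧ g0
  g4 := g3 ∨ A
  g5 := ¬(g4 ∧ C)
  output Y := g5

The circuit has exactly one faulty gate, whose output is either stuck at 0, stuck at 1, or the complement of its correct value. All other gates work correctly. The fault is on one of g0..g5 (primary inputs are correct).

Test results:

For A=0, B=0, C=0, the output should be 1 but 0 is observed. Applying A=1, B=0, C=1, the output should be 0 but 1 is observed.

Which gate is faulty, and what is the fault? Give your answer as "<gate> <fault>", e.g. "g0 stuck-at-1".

Fault-free values for test 1 (A=0, B=0, C=0): g0=1, g1=1, g2=0, g3=0, g4=0, g5=1, giving Y=1. Observed 0.
Test 1: faults giving observed 0 are {g5 stuck-at-0, g5 inverted output}.
Test 2 (A=1, B=0, C=1): fault-free g0=1, g1=1, g2=0, g3=0, g4=1, g5=0 → 0; observed 1. Eliminates g5 stuck-at-0.
Only g5 inverted output is consistent with every test.

g5 inverted output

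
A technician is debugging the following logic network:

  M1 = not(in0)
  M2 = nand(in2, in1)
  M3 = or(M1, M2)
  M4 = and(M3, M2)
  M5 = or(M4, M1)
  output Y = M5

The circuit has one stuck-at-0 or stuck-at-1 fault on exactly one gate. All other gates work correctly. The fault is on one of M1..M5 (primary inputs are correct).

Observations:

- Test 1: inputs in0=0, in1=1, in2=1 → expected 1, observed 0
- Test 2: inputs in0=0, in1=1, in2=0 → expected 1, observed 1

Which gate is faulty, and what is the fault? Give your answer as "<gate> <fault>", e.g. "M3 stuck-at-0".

M1 stuck-at-0

Fault-free values for test 1 (in0=0, in1=1, in2=1): M1=1, M2=0, M3=1, M4=0, M5=1, giving Y=1. Observed 0.
Test 1: faults giving observed 0 are {M1 stuck-at-0, M5 stuck-at-0}.
Test 2 (in0=0, in1=1, in2=0): fault-free M1=1, M2=1, M3=1, M4=1, M5=1 → 1; observed 1. Eliminates M5 stuck-at-0.
Only M1 stuck-at-0 is consistent with every test.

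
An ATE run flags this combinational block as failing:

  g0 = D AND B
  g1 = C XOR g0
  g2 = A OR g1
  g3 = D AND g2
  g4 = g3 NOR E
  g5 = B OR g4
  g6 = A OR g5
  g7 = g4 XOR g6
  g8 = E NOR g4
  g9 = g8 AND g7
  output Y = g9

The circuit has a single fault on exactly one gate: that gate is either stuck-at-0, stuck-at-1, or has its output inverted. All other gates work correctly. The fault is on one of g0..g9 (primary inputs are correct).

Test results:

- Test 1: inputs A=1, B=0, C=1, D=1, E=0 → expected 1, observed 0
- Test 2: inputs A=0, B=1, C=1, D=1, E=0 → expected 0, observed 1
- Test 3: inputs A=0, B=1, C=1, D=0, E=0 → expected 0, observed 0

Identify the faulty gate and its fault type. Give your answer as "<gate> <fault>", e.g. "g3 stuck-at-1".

g2 inverted output

Fault-free values for test 1 (A=1, B=0, C=1, D=1, E=0): g0=0, g1=1, g2=1, g3=1, g4=0, g5=0, g6=1, g7=1, g8=1, g9=1, giving Y=1. Observed 0.
Test 1: faults giving observed 0 are {g2 stuck-at-0, g2 inverted output, g3 stuck-at-0, g3 inverted output, g4 stuck-at-1, g4 inverted output, g6 stuck-at-0, g6 inverted output, g7 stuck-at-0, g7 inverted output, g8 stuck-at-0, g8 inverted output, g9 stuck-at-0, g9 inverted output}.
Test 2 (A=0, B=1, C=1, D=1, E=0): fault-free g0=1, g1=0, g2=0, g3=0, g4=1, g5=1, g6=1, g7=0, g8=0, g9=0 → 0; observed 1. Eliminates g2 stuck-at-0, g3 stuck-at-0, g4 stuck-at-1, g6 stuck-at-0, g6 inverted output, g7 stuck-at-0, g7 inverted output, g8 stuck-at-0, g8 inverted output, g9 stuck-at-0.
Test 3 (A=0, B=1, C=1, D=0, E=0): fault-free g0=0, g1=1, g2=1, g3=0, g4=1, g5=1, g6=1, g7=0, g8=0, g9=0 → 0; observed 0. Eliminates g3 inverted output, g4 inverted output, g9 inverted output.
Only g2 inverted output is consistent with every test.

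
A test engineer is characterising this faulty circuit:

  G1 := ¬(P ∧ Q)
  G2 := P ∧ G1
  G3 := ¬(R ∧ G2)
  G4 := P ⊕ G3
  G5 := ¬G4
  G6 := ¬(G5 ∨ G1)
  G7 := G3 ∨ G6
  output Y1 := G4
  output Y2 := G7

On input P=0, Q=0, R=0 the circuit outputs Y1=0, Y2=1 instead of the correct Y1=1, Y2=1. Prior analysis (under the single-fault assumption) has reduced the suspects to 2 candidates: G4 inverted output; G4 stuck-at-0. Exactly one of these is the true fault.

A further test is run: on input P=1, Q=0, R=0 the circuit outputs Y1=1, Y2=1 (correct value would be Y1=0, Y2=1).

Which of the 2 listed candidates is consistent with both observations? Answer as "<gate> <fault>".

Evaluate each candidate on input P=1, Q=0, R=0:
  G4 inverted output: G1=1, G2=1, G3=1, G4=1 [inverted output], G5=0, G6=0, G7=1 → Y1=1, Y2=1 — matches
  G4 stuck-at-0: G1=1, G2=1, G3=1, G4=0 [stuck-at-0], G5=1, G6=0, G7=1 → Y1=0, Y2=1 — eliminated
Only G4 inverted output reproduces the observed Y1=1, Y2=1.

G4 inverted output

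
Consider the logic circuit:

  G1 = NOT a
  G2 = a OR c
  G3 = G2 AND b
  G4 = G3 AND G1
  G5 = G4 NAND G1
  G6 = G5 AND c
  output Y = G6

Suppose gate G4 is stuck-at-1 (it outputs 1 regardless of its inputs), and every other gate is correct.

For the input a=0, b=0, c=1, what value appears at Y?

Propagate with G4 forced: G1=1, G2=1, G3=0, G4=1 [stuck-at-1], G5=0, G6=0.
So Y = 0. (Without the fault it would be 1.)

0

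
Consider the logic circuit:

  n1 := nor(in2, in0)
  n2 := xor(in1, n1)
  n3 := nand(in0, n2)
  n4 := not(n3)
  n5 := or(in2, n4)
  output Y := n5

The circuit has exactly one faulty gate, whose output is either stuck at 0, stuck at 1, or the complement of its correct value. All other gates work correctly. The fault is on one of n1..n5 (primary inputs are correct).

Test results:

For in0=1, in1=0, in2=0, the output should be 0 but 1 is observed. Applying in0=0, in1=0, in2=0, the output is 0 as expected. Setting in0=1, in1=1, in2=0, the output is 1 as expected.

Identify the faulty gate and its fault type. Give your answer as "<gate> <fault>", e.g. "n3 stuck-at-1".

n2 stuck-at-1

Fault-free values for test 1 (in0=1, in1=0, in2=0): n1=0, n2=0, n3=1, n4=0, n5=0, giving Y=0. Observed 1.
Test 1: faults giving observed 1 are {n1 stuck-at-1, n1 inverted output, n2 stuck-at-1, n2 inverted output, n3 stuck-at-0, n3 inverted output, n4 stuck-at-1, n4 inverted output, n5 stuck-at-1, n5 inverted output}.
Test 2 (in0=0, in1=0, in2=0): fault-free n1=1, n2=1, n3=1, n4=0, n5=0 → 0; observed 0. Eliminates n3 stuck-at-0, n3 inverted output, n4 stuck-at-1, n4 inverted output, n5 stuck-at-1, n5 inverted output.
Test 3 (in0=1, in1=1, in2=0): fault-free n1=0, n2=1, n3=0, n4=1, n5=1 → 1; observed 1. Eliminates n1 stuck-at-1, n1 inverted output, n2 inverted output.
Only n2 stuck-at-1 is consistent with every test.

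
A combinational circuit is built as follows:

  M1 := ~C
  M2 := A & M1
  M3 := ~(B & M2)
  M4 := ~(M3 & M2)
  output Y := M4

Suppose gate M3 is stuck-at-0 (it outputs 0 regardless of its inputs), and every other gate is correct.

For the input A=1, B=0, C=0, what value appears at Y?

1

Propagate with M3 forced: M1=1, M2=1, M3=0 [stuck-at-0], M4=1.
So Y = 1. (Without the fault it would be 0.)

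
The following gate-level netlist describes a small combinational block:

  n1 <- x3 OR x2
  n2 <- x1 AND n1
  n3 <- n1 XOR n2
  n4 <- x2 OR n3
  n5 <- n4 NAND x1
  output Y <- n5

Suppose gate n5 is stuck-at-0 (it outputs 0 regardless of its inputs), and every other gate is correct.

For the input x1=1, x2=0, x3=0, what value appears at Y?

0

Propagate with n5 forced: n1=0, n2=0, n3=0, n4=0, n5=0 [stuck-at-0].
So Y = 0. (Without the fault it would be 1.)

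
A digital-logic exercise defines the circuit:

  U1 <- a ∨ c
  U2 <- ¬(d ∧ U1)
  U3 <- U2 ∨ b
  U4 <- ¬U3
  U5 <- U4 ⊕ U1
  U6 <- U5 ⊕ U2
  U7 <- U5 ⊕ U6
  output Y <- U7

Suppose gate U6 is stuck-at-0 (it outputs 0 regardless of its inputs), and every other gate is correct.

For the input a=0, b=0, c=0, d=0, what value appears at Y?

Propagate with U6 forced: U1=0, U2=1, U3=1, U4=0, U5=0, U6=0 [stuck-at-0], U7=0.
So Y = 0. (Without the fault it would be 1.)

0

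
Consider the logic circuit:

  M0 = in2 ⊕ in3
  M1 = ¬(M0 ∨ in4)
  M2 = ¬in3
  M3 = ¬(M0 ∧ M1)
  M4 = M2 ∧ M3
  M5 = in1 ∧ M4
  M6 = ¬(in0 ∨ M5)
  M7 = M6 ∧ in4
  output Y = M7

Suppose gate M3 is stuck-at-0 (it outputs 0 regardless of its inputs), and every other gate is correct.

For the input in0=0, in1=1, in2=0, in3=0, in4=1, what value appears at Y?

1

Propagate with M3 forced: M0=0, M1=0, M2=1, M3=0 [stuck-at-0], M4=0, M5=0, M6=1, M7=1.
So Y = 1. (Without the fault it would be 0.)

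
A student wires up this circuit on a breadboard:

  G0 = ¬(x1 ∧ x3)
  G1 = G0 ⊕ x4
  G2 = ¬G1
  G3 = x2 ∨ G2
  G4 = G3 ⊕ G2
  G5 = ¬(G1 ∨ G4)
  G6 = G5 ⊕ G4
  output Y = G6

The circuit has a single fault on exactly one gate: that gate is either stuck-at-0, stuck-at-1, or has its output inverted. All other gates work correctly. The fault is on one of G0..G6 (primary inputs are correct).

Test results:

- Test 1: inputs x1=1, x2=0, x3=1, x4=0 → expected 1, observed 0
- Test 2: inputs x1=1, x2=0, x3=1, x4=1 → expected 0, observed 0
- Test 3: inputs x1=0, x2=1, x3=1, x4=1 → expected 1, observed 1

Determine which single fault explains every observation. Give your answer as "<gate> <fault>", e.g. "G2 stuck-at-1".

G1 stuck-at-1

Fault-free values for test 1 (x1=1, x2=0, x3=1, x4=0): G0=0, G1=0, G2=1, G3=1, G4=0, G5=1, G6=1, giving Y=1. Observed 0.
Test 1: faults giving observed 0 are {G0 stuck-at-1, G0 inverted output, G1 stuck-at-1, G1 inverted output, G5 stuck-at-0, G5 inverted output, G6 stuck-at-0, G6 inverted output}.
Test 2 (x1=1, x2=0, x3=1, x4=1): fault-free G0=0, G1=1, G2=0, G3=0, G4=0, G5=0, G6=0 → 0; observed 0. Eliminates G0 stuck-at-1, G0 inverted output, G1 inverted output, G5 inverted output, G6 inverted output.
Test 3 (x1=0, x2=1, x3=1, x4=1): fault-free G0=1, G1=0, G2=1, G3=1, G4=0, G5=1, G6=1 → 1; observed 1. Eliminates G5 stuck-at-0, G6 stuck-at-0.
Only G1 stuck-at-1 is consistent with every test.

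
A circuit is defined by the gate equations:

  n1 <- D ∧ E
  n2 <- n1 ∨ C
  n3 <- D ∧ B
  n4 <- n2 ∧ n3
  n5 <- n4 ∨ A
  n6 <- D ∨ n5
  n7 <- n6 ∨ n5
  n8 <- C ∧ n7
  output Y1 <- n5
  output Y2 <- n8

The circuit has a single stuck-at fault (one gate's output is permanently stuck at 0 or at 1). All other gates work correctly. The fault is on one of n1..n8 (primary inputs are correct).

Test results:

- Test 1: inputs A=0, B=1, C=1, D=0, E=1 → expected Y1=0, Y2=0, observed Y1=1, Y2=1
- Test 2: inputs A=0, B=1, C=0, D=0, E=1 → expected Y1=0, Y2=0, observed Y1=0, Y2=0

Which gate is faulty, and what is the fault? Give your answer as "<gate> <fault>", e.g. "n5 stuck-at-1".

n3 stuck-at-1

Fault-free values for test 1 (A=0, B=1, C=1, D=0, E=1): n1=0, n2=1, n3=0, n4=0, n5=0, n6=0, n7=0, n8=0, giving Y1=0, Y2=0. Observed Y1=1, Y2=1.
Test 1: faults giving observed Y1=1, Y2=1 are {n3 stuck-at-1, n4 stuck-at-1, n5 stuck-at-1}.
Test 2 (A=0, B=1, C=0, D=0, E=1): fault-free n1=0, n2=0, n3=0, n4=0, n5=0, n6=0, n7=0, n8=0 → Y1=0, Y2=0; observed Y1=0, Y2=0. Eliminates n4 stuck-at-1, n5 stuck-at-1.
Only n3 stuck-at-1 is consistent with every test.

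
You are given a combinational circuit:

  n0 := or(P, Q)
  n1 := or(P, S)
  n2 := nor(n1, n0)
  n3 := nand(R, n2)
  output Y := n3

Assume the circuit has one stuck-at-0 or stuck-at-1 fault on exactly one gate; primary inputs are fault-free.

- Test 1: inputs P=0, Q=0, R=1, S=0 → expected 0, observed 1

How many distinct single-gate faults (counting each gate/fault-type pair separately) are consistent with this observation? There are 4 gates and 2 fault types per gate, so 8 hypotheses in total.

4

Fault-free: n0=0, n1=0, n2=1, n3=0 → 0. Observed 1.
  n0 stuck-at-0: output 0 ✗
  n0 stuck-at-1: output 1 ✓
  n1 stuck-at-0: output 0 ✗
  n1 stuck-at-1: output 1 ✓
  n2 stuck-at-0: output 1 ✓
  n2 stuck-at-1: output 0 ✗
  n3 stuck-at-0: output 0 ✗
  n3 stuck-at-1: output 1 ✓
Consistent faults: {n0 stuck-at-1, n1 stuck-at-1, n2 stuck-at-0, n3 stuck-at-1} — 4 in all.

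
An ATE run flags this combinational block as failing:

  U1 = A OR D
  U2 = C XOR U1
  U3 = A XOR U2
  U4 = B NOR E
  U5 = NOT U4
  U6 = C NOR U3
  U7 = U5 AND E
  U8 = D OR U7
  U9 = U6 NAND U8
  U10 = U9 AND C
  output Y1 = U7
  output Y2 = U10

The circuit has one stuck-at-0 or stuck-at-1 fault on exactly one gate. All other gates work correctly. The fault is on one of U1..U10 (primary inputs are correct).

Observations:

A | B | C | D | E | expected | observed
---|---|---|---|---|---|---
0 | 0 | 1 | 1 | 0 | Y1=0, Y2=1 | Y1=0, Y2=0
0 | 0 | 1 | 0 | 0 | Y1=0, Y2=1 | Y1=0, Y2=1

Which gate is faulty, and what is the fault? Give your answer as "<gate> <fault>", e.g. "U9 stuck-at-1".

Fault-free values for test 1 (A=0, B=0, C=1, D=1, E=0): U1=1, U2=0, U3=0, U4=1, U5=0, U6=0, U7=0, U8=1, U9=1, U10=1, giving Y1=0, Y2=1. Observed Y1=0, Y2=0.
Test 1: faults giving observed Y1=0, Y2=0 are {U6 stuck-at-1, U9 stuck-at-0, U10 stuck-at-0}.
Test 2 (A=0, B=0, C=1, D=0, E=0): fault-free U1=0, U2=1, U3=1, U4=1, U5=0, U6=0, U7=0, U8=0, U9=1, U10=1 → Y1=0, Y2=1; observed Y1=0, Y2=1. Eliminates U9 stuck-at-0, U10 stuck-at-0.
Only U6 stuck-at-1 is consistent with every test.

U6 stuck-at-1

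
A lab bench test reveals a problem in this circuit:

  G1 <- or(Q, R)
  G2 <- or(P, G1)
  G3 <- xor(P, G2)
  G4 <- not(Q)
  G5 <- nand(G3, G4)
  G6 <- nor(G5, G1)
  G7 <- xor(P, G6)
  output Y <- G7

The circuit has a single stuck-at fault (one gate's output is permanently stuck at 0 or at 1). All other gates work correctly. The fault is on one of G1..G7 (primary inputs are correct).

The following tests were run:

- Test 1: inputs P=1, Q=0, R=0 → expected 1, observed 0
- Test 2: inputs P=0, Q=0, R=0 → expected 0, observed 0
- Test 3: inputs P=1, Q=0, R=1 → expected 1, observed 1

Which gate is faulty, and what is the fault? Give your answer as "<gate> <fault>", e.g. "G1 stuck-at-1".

Fault-free values for test 1 (P=1, Q=0, R=0): G1=0, G2=1, G3=0, G4=1, G5=1, G6=0, G7=1, giving Y=1. Observed 0.
Test 1: faults giving observed 0 are {G2 stuck-at-0, G3 stuck-at-1, G5 stuck-at-0, G6 stuck-at-1, G7 stuck-at-0}.
Test 2 (P=0, Q=0, R=0): fault-free G1=0, G2=0, G3=0, G4=1, G5=1, G6=0, G7=0 → 0; observed 0. Eliminates G3 stuck-at-1, G5 stuck-at-0, G6 stuck-at-1.
Test 3 (P=1, Q=0, R=1): fault-free G1=1, G2=1, G3=0, G4=1, G5=1, G6=0, G7=1 → 1; observed 1. Eliminates G7 stuck-at-0.
Only G2 stuck-at-0 is consistent with every test.

G2 stuck-at-0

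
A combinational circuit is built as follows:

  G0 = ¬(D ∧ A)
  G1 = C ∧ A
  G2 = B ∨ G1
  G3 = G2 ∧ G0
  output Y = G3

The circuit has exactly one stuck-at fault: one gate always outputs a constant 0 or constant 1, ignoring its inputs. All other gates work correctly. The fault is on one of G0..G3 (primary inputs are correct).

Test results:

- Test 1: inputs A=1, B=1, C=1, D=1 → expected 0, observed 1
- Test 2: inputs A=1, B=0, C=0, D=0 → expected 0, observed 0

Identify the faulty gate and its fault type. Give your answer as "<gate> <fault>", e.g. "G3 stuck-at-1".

G0 stuck-at-1

Fault-free values for test 1 (A=1, B=1, C=1, D=1): G0=0, G1=1, G2=1, G3=0, giving Y=0. Observed 1.
Test 1: faults giving observed 1 are {G0 stuck-at-1, G3 stuck-at-1}.
Test 2 (A=1, B=0, C=0, D=0): fault-free G0=1, G1=0, G2=0, G3=0 → 0; observed 0. Eliminates G3 stuck-at-1.
Only G0 stuck-at-1 is consistent with every test.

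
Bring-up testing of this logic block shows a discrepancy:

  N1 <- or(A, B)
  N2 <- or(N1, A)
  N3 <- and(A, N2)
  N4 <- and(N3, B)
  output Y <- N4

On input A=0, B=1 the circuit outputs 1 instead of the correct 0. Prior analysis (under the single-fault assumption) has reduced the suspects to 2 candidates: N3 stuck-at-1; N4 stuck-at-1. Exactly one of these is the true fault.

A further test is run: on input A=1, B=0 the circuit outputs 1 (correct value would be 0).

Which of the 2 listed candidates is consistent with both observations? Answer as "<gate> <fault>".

N4 stuck-at-1

Evaluate each candidate on input A=1, B=0:
  N3 stuck-at-1: N1=1, N2=1, N3=1 [stuck-at-1], N4=0 → 0 — eliminated
  N4 stuck-at-1: N1=1, N2=1, N3=1, N4=1 [stuck-at-1] → 1 — matches
Only N4 stuck-at-1 reproduces the observed 1.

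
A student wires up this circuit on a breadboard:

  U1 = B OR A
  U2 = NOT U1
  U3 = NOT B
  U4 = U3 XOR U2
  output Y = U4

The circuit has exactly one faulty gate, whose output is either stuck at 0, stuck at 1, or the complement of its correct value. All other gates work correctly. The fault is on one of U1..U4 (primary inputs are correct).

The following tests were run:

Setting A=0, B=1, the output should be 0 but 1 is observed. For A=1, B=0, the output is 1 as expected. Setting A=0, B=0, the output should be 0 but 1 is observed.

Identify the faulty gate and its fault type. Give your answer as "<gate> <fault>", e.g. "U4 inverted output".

U4 stuck-at-1

Fault-free values for test 1 (A=0, B=1): U1=1, U2=0, U3=0, U4=0, giving Y=0. Observed 1.
Test 1: faults giving observed 1 are {U1 stuck-at-0, U1 inverted output, U2 stuck-at-1, U2 inverted output, U3 stuck-at-1, U3 inverted output, U4 stuck-at-1, U4 inverted output}.
Test 2 (A=1, B=0): fault-free U1=1, U2=0, U3=1, U4=1 → 1; observed 1. Eliminates U1 stuck-at-0, U1 inverted output, U2 stuck-at-1, U2 inverted output, U3 inverted output, U4 inverted output.
Test 3 (A=0, B=0): fault-free U1=0, U2=1, U3=1, U4=0 → 0; observed 1. Eliminates U3 stuck-at-1.
Only U4 stuck-at-1 is consistent with every test.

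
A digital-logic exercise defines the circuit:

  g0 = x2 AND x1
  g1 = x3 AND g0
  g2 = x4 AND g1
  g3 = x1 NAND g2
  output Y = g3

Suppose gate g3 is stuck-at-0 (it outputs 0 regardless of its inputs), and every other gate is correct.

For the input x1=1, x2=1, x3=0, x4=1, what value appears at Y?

0

Propagate with g3 forced: g0=1, g1=0, g2=0, g3=0 [stuck-at-0].
So Y = 0. (Without the fault it would be 1.)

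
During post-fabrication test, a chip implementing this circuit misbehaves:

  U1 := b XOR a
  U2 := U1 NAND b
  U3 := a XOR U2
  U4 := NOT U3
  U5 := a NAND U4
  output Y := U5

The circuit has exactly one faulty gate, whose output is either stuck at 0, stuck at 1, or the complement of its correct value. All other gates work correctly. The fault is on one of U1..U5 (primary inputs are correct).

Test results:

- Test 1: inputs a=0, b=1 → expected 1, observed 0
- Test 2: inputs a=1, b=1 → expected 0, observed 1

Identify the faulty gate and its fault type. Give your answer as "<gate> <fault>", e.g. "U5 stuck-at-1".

Fault-free values for test 1 (a=0, b=1): U1=1, U2=0, U3=0, U4=1, U5=1, giving Y=1. Observed 0.
Test 1: faults giving observed 0 are {U5 stuck-at-0, U5 inverted output}.
Test 2 (a=1, b=1): fault-free U1=0, U2=1, U3=0, U4=1, U5=0 → 0; observed 1. Eliminates U5 stuck-at-0.
Only U5 inverted output is consistent with every test.

U5 inverted output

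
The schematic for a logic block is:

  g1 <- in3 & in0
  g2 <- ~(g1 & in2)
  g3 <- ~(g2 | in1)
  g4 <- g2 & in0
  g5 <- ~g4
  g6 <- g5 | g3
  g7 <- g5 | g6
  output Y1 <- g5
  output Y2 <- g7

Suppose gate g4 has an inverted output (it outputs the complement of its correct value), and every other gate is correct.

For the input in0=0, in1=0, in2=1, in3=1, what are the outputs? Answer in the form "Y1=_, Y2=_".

Propagate with g4 forced: g1=0, g2=1, g3=0, g4=1 [inverted output], g5=0, g6=0, g7=0.
So the outputs are Y1=0, Y2=0. (Without the fault they would be Y1=1, Y2=1.)

Y1=0, Y2=0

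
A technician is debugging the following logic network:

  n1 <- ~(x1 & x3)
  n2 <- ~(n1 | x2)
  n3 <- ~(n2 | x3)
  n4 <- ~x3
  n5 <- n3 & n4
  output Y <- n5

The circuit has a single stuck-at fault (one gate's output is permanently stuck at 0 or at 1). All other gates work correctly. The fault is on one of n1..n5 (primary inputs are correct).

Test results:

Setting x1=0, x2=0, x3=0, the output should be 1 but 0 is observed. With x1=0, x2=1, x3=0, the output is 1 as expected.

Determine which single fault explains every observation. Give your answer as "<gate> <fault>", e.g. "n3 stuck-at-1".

Fault-free values for test 1 (x1=0, x2=0, x3=0): n1=1, n2=0, n3=1, n4=1, n5=1, giving Y=1. Observed 0.
Test 1: faults giving observed 0 are {n1 stuck-at-0, n2 stuck-at-1, n3 stuck-at-0, n4 stuck-at-0, n5 stuck-at-0}.
Test 2 (x1=0, x2=1, x3=0): fault-free n1=1, n2=0, n3=1, n4=1, n5=1 → 1; observed 1. Eliminates n2 stuck-at-1, n3 stuck-at-0, n4 stuck-at-0, n5 stuck-at-0.
Only n1 stuck-at-0 is consistent with every test.

n1 stuck-at-0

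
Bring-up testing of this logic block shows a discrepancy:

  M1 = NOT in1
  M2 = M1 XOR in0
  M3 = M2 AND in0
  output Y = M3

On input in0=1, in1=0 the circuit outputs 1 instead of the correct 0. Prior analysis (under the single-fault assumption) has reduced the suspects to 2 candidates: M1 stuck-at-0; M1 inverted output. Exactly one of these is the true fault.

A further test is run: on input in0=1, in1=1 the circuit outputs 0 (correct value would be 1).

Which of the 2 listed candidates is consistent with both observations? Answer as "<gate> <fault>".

Evaluate each candidate on input in0=1, in1=1:
  M1 stuck-at-0: M1=0 [stuck-at-0], M2=1, M3=1 → 1 — eliminated
  M1 inverted output: M1=1 [inverted output], M2=0, M3=0 → 0 — matches
Only M1 inverted output reproduces the observed 0.

M1 inverted output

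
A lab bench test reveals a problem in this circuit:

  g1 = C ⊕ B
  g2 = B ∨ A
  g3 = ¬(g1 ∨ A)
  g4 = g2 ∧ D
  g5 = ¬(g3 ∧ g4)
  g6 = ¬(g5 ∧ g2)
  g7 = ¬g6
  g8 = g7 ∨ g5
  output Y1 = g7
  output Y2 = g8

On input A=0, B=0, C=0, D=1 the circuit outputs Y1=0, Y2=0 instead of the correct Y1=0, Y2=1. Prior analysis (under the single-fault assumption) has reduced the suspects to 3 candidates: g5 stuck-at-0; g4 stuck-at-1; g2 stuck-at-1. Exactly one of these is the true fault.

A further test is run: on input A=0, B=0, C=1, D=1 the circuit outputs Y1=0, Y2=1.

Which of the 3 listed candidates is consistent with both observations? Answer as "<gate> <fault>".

g4 stuck-at-1

Evaluate each candidate on input A=0, B=0, C=1, D=1:
  g5 stuck-at-0: g1=1, g2=0, g3=0, g4=0, g5=0 [stuck-at-0], g6=1, g7=0, g8=0 → Y1=0, Y2=0 — eliminated
  g4 stuck-at-1: g1=1, g2=0, g3=0, g4=1 [stuck-at-1], g5=1, g6=1, g7=0, g8=1 → Y1=0, Y2=1 — matches
  g2 stuck-at-1: g1=1, g2=1 [stuck-at-1], g3=0, g4=1, g5=1, g6=0, g7=1, g8=1 → Y1=1, Y2=1 — eliminated
Only g4 stuck-at-1 reproduces the observed Y1=0, Y2=1.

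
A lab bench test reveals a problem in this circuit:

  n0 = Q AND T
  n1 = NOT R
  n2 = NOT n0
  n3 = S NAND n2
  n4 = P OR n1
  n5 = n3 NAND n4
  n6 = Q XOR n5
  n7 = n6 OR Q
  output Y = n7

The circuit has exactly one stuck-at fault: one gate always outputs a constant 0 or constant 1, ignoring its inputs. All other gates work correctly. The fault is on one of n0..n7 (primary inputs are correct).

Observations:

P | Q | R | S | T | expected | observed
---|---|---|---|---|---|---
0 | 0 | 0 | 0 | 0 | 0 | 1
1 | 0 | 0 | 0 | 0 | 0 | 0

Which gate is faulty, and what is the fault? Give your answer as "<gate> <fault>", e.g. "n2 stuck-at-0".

Fault-free values for test 1 (P=0, Q=0, R=0, S=0, T=0): n0=0, n1=1, n2=1, n3=1, n4=1, n5=0, n6=0, n7=0, giving Y=0. Observed 1.
Test 1: faults giving observed 1 are {n1 stuck-at-0, n3 stuck-at-0, n4 stuck-at-0, n5 stuck-at-1, n6 stuck-at-1, n7 stuck-at-1}.
Test 2 (P=1, Q=0, R=0, S=0, T=0): fault-free n0=0, n1=1, n2=1, n3=1, n4=1, n5=0, n6=0, n7=0 → 0; observed 0. Eliminates n3 stuck-at-0, n4 stuck-at-0, n5 stuck-at-1, n6 stuck-at-1, n7 stuck-at-1.
Only n1 stuck-at-0 is consistent with every test.

n1 stuck-at-0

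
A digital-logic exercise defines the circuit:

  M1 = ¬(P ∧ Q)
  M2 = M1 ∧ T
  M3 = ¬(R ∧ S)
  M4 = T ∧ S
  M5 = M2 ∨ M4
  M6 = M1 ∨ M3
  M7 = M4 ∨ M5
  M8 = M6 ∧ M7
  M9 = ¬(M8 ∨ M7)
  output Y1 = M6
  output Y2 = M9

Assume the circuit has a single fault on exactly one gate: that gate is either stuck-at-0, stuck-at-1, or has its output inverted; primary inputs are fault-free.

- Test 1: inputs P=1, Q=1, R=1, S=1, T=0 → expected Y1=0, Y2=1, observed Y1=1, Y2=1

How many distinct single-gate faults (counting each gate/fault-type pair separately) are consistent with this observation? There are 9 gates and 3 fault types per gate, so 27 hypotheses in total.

Fault-free: M1=0, M2=0, M3=0, M4=0, M5=0, M6=0, M7=0, M8=0, M9=1 → Y1=0, Y2=1. Observed Y1=1, Y2=1.
  M1: stuck-at-1, inverted output ✓; others ✗
  M2: none of the 3 fault types match ✗
  M3: stuck-at-1, inverted output ✓; others ✗
  M4: none of the 3 fault types match ✗
  M5: none of the 3 fault types match ✗
  M6: stuck-at-1, inverted output ✓; others ✗
  M7: none of the 3 fault types match ✗
  M8: none of the 3 fault types match ✗
  M9: none of the 3 fault types match ✗
Consistent faults: {M1 stuck-at-1, M1 inverted output, M3 stuck-at-1, M3 inverted output, M6 stuck-at-1, M6 inverted output} — 6 in all.

6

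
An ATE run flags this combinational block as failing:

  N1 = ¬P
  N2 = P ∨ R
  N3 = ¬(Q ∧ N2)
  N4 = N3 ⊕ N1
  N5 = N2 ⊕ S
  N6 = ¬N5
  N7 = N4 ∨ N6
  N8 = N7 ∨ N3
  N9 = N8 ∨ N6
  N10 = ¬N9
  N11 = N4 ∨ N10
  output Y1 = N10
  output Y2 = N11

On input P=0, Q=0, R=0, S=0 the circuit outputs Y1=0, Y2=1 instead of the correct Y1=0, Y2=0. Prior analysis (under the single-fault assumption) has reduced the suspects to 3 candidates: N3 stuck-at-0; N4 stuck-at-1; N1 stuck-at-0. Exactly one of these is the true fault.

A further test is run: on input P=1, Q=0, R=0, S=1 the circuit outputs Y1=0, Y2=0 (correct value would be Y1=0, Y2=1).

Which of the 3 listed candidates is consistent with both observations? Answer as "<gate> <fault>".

Evaluate each candidate on input P=1, Q=0, R=0, S=1:
  N3 stuck-at-0: N1=0, N2=1, N3=0 [stuck-at-0], N4=0, N5=0, N6=1, N7=1, N8=1, N9=1, N10=0, N11=0 → Y1=0, Y2=0 — matches
  N4 stuck-at-1: N1=0, N2=1, N3=1, N4=1 [stuck-at-1], N5=0, N6=1, N7=1, N8=1, N9=1, N10=0, N11=1 → Y1=0, Y2=1 — eliminated
  N1 stuck-at-0: N1=0 [stuck-at-0], N2=1, N3=1, N4=1, N5=0, N6=1, N7=1, N8=1, N9=1, N10=0, N11=1 → Y1=0, Y2=1 — eliminated
Only N3 stuck-at-0 reproduces the observed Y1=0, Y2=0.

N3 stuck-at-0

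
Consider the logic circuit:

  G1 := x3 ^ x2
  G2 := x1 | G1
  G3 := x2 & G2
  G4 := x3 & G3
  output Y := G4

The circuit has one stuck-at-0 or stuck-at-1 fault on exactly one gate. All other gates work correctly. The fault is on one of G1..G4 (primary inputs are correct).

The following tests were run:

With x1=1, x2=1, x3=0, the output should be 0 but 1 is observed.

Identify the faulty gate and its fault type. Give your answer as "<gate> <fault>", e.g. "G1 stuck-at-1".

G4 stuck-at-1

Fault-free values for test 1 (x1=1, x2=1, x3=0): G1=1, G2=1, G3=1, G4=0, giving Y=0. Observed 1.
Test 1: faults giving observed 1 are {G4 stuck-at-1}.
Only G4 stuck-at-1 is consistent with every test.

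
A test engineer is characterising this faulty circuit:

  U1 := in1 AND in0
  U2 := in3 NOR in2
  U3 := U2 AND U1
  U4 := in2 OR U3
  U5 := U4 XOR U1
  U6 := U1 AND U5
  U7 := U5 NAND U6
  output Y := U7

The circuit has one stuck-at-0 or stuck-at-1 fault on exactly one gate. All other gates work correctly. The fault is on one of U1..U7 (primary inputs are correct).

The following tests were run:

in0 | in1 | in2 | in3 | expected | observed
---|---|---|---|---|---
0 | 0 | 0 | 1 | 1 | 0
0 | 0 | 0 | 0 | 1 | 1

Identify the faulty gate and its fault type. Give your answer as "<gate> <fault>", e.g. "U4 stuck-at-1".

U1 stuck-at-1

Fault-free values for test 1 (in0=0, in1=0, in2=0, in3=1): U1=0, U2=0, U3=0, U4=0, U5=0, U6=0, U7=1, giving Y=1. Observed 0.
Test 1: faults giving observed 0 are {U1 stuck-at-1, U7 stuck-at-0}.
Test 2 (in0=0, in1=0, in2=0, in3=0): fault-free U1=0, U2=1, U3=0, U4=0, U5=0, U6=0, U7=1 → 1; observed 1. Eliminates U7 stuck-at-0.
Only U1 stuck-at-1 is consistent with every test.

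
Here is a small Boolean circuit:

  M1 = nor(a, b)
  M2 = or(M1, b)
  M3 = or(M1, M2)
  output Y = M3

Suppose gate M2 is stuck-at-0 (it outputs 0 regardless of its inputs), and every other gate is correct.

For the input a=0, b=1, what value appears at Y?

0

Propagate with M2 forced: M1=0, M2=0 [stuck-at-0], M3=0.
So Y = 0. (Without the fault it would be 1.)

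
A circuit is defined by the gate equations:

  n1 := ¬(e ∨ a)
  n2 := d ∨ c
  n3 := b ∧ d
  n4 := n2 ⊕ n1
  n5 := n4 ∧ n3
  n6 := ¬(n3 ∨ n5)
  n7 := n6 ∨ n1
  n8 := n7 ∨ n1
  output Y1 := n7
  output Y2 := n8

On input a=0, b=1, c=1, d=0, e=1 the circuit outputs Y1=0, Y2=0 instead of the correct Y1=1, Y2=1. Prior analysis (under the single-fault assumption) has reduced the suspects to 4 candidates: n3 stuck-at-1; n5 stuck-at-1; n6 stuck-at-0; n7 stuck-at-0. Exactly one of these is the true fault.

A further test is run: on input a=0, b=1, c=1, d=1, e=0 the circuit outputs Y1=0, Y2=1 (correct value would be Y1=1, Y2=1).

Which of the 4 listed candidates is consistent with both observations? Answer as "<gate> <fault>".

n7 stuck-at-0

Evaluate each candidate on input a=0, b=1, c=1, d=1, e=0:
  n3 stuck-at-1: n1=1, n2=1, n3=1 [stuck-at-1], n4=0, n5=0, n6=0, n7=1, n8=1 → Y1=1, Y2=1 — eliminated
  n5 stuck-at-1: n1=1, n2=1, n3=1, n4=0, n5=1 [stuck-at-1], n6=0, n7=1, n8=1 → Y1=1, Y2=1 — eliminated
  n6 stuck-at-0: n1=1, n2=1, n3=1, n4=0, n5=0, n6=0 [stuck-at-0], n7=1, n8=1 → Y1=1, Y2=1 — eliminated
  n7 stuck-at-0: n1=1, n2=1, n3=1, n4=0, n5=0, n6=0, n7=0 [stuck-at-0], n8=1 → Y1=0, Y2=1 — matches
Only n7 stuck-at-0 reproduces the observed Y1=0, Y2=1.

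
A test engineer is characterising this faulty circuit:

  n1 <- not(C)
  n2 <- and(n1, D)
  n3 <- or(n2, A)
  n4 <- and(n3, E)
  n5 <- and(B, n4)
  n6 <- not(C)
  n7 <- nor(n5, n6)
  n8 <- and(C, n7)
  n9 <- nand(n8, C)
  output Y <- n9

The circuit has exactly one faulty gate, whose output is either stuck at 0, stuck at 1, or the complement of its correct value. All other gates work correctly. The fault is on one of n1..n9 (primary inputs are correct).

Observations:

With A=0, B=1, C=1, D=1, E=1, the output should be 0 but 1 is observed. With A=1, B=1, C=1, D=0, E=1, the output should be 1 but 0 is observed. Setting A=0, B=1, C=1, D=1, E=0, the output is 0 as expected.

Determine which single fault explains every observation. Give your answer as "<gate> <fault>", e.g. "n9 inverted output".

n3 inverted output

Fault-free values for test 1 (A=0, B=1, C=1, D=1, E=1): n1=0, n2=0, n3=0, n4=0, n5=0, n6=0, n7=1, n8=1, n9=0, giving Y=0. Observed 1.
Test 1: faults giving observed 1 are {n1 stuck-at-1, n1 inverted output, n2 stuck-at-1, n2 inverted output, n3 stuck-at-1, n3 inverted output, n4 stuck-at-1, n4 inverted output, n5 stuck-at-1, n5 inverted output, n6 stuck-at-1, n6 inverted output, n7 stuck-at-0, n7 inverted output, n8 stuck-at-0, n8 inverted output, n9 stuck-at-1, n9 inverted output}.
Test 2 (A=1, B=1, C=1, D=0, E=1): fault-free n1=0, n2=0, n3=1, n4=1, n5=1, n6=0, n7=0, n8=0, n9=1 → 1; observed 0. Eliminates n1 stuck-at-1, n1 inverted output, n2 stuck-at-1, n2 inverted output, n3 stuck-at-1, n4 stuck-at-1, n5 stuck-at-1, n6 stuck-at-1, n6 inverted output, n7 stuck-at-0, n8 stuck-at-0, n9 stuck-at-1.
Test 3 (A=0, B=1, C=1, D=1, E=0): fault-free n1=0, n2=0, n3=0, n4=0, n5=0, n6=0, n7=1, n8=1, n9=0 → 0; observed 0. Eliminates n4 inverted output, n5 inverted output, n7 inverted output, n8 inverted output, n9 inverted output.
Only n3 inverted output is consistent with every test.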